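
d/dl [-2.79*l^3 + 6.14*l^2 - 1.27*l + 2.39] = -8.37*l^2 + 12.28*l - 1.27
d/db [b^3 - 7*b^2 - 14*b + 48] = 3*b^2 - 14*b - 14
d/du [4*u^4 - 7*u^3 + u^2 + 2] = u*(16*u^2 - 21*u + 2)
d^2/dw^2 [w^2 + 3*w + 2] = 2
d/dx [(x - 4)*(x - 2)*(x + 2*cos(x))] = -(x - 4)*(x - 2)*(2*sin(x) - 1) + (x - 4)*(x + 2*cos(x)) + (x - 2)*(x + 2*cos(x))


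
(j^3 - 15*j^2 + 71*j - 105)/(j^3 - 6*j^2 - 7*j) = (j^2 - 8*j + 15)/(j*(j + 1))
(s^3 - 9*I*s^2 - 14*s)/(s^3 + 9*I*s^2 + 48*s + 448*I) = s*(s - 2*I)/(s^2 + 16*I*s - 64)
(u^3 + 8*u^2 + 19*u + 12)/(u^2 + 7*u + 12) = u + 1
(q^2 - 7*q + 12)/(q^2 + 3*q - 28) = (q - 3)/(q + 7)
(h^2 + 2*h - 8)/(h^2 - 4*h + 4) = (h + 4)/(h - 2)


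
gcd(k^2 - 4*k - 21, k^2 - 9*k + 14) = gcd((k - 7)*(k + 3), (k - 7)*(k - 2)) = k - 7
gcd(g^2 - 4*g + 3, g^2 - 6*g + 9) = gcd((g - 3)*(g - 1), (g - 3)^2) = g - 3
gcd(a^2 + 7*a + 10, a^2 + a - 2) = a + 2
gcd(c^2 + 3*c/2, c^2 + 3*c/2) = c^2 + 3*c/2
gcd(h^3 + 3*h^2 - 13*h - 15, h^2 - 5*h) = 1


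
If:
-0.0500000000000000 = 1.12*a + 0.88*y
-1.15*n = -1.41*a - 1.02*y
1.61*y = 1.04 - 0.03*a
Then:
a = -0.56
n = -0.10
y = 0.66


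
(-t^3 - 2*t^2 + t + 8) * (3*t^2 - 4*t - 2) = -3*t^5 - 2*t^4 + 13*t^3 + 24*t^2 - 34*t - 16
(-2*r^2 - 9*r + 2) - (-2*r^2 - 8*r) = 2 - r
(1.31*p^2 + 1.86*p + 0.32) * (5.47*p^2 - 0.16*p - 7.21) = 7.1657*p^4 + 9.9646*p^3 - 7.9923*p^2 - 13.4618*p - 2.3072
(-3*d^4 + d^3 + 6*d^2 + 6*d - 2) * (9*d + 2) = -27*d^5 + 3*d^4 + 56*d^3 + 66*d^2 - 6*d - 4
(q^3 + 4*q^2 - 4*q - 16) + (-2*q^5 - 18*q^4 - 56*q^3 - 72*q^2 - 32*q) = -2*q^5 - 18*q^4 - 55*q^3 - 68*q^2 - 36*q - 16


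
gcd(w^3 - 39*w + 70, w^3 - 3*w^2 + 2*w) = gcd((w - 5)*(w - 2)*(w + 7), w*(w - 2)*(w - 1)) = w - 2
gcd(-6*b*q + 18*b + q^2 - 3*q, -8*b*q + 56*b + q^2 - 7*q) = 1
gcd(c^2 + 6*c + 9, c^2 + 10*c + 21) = c + 3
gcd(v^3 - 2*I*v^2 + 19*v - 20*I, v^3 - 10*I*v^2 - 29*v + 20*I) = v^2 - 6*I*v - 5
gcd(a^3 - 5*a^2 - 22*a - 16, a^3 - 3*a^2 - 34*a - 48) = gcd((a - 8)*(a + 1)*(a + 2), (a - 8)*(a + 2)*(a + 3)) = a^2 - 6*a - 16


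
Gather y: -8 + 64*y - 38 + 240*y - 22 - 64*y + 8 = 240*y - 60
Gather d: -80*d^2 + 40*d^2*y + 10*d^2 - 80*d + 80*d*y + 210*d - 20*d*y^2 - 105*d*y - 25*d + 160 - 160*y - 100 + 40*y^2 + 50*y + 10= d^2*(40*y - 70) + d*(-20*y^2 - 25*y + 105) + 40*y^2 - 110*y + 70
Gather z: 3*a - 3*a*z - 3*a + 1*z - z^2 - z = -3*a*z - z^2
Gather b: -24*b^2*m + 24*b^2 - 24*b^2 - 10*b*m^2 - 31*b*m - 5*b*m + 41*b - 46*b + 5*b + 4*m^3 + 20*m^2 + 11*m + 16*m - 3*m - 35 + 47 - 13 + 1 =-24*b^2*m + b*(-10*m^2 - 36*m) + 4*m^3 + 20*m^2 + 24*m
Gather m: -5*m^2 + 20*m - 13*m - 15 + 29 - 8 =-5*m^2 + 7*m + 6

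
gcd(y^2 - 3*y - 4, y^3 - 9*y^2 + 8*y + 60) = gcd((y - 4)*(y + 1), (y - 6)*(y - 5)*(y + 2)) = 1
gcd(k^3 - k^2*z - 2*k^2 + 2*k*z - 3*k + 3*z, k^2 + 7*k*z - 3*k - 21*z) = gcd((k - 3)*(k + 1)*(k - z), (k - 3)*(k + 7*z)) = k - 3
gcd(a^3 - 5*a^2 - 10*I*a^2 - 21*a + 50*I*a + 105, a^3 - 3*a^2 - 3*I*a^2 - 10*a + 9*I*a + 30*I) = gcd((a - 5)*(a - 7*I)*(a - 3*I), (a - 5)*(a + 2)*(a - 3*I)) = a^2 + a*(-5 - 3*I) + 15*I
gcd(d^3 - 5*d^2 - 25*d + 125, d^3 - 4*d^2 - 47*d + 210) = d - 5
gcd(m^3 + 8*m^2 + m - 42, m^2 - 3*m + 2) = m - 2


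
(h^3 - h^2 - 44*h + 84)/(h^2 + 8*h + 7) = (h^2 - 8*h + 12)/(h + 1)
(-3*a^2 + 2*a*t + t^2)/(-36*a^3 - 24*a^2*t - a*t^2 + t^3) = (-a + t)/(-12*a^2 - 4*a*t + t^2)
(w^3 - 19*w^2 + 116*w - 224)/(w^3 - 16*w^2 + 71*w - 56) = (w - 4)/(w - 1)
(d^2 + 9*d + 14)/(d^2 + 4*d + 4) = (d + 7)/(d + 2)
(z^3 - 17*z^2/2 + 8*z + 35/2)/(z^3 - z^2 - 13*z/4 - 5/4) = 2*(z - 7)/(2*z + 1)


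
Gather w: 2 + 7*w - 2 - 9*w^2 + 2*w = -9*w^2 + 9*w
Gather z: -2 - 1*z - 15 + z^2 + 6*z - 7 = z^2 + 5*z - 24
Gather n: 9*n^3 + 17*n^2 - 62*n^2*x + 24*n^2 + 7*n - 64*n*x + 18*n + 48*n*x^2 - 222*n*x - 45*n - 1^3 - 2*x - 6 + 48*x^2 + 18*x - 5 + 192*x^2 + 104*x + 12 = 9*n^3 + n^2*(41 - 62*x) + n*(48*x^2 - 286*x - 20) + 240*x^2 + 120*x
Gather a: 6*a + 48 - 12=6*a + 36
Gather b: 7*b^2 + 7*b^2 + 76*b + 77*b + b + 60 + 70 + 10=14*b^2 + 154*b + 140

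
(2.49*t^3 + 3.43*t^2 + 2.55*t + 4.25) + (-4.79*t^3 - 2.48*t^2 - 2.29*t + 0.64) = -2.3*t^3 + 0.95*t^2 + 0.26*t + 4.89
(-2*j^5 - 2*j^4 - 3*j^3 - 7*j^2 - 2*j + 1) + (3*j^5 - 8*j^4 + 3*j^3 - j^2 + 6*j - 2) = j^5 - 10*j^4 - 8*j^2 + 4*j - 1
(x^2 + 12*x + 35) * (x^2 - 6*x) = x^4 + 6*x^3 - 37*x^2 - 210*x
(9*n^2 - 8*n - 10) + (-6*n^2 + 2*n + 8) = 3*n^2 - 6*n - 2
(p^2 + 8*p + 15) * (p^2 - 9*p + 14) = p^4 - p^3 - 43*p^2 - 23*p + 210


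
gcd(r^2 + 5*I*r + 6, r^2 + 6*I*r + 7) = r - I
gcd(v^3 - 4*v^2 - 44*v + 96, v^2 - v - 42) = v + 6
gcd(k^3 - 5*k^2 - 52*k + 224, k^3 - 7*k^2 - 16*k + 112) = k - 4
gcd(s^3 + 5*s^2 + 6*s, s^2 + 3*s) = s^2 + 3*s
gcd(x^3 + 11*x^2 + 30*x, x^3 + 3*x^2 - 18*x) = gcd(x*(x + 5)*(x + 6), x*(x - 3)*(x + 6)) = x^2 + 6*x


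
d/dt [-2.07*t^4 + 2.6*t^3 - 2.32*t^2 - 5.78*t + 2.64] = -8.28*t^3 + 7.8*t^2 - 4.64*t - 5.78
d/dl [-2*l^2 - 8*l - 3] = -4*l - 8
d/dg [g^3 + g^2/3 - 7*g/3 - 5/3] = 3*g^2 + 2*g/3 - 7/3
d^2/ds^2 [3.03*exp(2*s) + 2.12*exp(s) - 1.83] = (12.12*exp(s) + 2.12)*exp(s)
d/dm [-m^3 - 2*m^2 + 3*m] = -3*m^2 - 4*m + 3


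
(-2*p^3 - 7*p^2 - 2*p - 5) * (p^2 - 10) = -2*p^5 - 7*p^4 + 18*p^3 + 65*p^2 + 20*p + 50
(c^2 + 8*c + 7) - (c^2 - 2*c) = 10*c + 7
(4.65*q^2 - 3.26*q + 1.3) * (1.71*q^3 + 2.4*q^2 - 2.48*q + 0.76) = 7.9515*q^5 + 5.5854*q^4 - 17.133*q^3 + 14.7388*q^2 - 5.7016*q + 0.988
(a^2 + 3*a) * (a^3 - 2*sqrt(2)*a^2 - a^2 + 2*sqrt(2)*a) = a^5 - 2*sqrt(2)*a^4 + 2*a^4 - 4*sqrt(2)*a^3 - 3*a^3 + 6*sqrt(2)*a^2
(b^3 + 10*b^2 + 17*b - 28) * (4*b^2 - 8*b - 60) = 4*b^5 + 32*b^4 - 72*b^3 - 848*b^2 - 796*b + 1680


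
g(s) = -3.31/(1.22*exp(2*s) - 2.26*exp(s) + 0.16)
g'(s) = -3.31*(-2.44*exp(2*s) + 2.26*exp(s))/(1.22*exp(2*s) - 2.26*exp(s) + 0.16)^2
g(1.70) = -0.14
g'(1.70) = 0.34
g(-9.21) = -20.72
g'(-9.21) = -0.03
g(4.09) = -0.00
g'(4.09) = 0.00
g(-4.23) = -25.99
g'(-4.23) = -6.60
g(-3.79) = -30.21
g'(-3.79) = -13.74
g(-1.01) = 6.60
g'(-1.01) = -6.58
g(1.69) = -0.14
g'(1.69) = 0.35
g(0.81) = -2.66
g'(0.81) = 15.49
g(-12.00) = -20.69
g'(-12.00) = 0.00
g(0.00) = 3.76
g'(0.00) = 0.77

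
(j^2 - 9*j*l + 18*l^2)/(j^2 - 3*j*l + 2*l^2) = (j^2 - 9*j*l + 18*l^2)/(j^2 - 3*j*l + 2*l^2)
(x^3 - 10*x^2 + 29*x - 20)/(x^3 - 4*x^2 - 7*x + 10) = (x - 4)/(x + 2)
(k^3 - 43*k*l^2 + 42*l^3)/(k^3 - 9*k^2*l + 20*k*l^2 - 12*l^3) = (k + 7*l)/(k - 2*l)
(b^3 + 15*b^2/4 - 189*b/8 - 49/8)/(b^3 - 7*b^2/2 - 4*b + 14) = (4*b^2 + 29*b + 7)/(4*(b^2 - 4))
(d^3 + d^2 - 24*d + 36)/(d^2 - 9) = (d^2 + 4*d - 12)/(d + 3)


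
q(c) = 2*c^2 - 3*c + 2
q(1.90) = 3.52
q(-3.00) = 29.00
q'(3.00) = 9.00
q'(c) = 4*c - 3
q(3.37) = 14.60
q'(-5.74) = -25.96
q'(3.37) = 10.48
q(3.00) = 11.00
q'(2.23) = 5.92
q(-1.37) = 9.86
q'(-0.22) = -3.88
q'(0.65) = -0.40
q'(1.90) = 4.60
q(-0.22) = 2.76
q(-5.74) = 85.12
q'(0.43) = -1.28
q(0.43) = 1.08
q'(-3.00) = -15.00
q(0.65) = 0.90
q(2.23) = 5.26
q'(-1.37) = -8.48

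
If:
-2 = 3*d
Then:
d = -2/3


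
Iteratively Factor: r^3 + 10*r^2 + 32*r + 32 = (r + 4)*(r^2 + 6*r + 8) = (r + 2)*(r + 4)*(r + 4)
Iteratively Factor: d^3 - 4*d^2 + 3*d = (d - 1)*(d^2 - 3*d) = d*(d - 1)*(d - 3)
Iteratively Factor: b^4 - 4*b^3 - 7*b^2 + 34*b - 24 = (b - 2)*(b^3 - 2*b^2 - 11*b + 12) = (b - 2)*(b + 3)*(b^2 - 5*b + 4) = (b - 2)*(b - 1)*(b + 3)*(b - 4)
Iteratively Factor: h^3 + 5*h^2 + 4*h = (h + 1)*(h^2 + 4*h) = (h + 1)*(h + 4)*(h)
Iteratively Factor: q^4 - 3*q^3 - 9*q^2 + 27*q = (q - 3)*(q^3 - 9*q) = q*(q - 3)*(q^2 - 9) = q*(q - 3)^2*(q + 3)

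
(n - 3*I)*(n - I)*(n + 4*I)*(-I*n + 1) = -I*n^4 + n^3 - 13*I*n^2 + n - 12*I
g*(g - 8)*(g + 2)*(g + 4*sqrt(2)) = g^4 - 6*g^3 + 4*sqrt(2)*g^3 - 24*sqrt(2)*g^2 - 16*g^2 - 64*sqrt(2)*g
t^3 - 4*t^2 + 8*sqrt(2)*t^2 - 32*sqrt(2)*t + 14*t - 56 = (t - 4)*(t + sqrt(2))*(t + 7*sqrt(2))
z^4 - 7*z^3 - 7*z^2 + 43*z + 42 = (z - 7)*(z - 3)*(z + 1)*(z + 2)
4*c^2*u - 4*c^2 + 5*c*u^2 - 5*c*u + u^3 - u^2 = (c + u)*(4*c + u)*(u - 1)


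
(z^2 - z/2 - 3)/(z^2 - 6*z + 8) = (z + 3/2)/(z - 4)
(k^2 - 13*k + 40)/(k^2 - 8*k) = (k - 5)/k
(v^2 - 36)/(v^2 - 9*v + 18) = (v + 6)/(v - 3)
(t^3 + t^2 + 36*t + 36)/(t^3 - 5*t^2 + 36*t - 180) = (t + 1)/(t - 5)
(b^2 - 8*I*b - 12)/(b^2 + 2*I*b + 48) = (b - 2*I)/(b + 8*I)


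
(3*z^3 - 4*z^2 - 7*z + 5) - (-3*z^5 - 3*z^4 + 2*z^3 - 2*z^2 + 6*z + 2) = 3*z^5 + 3*z^4 + z^3 - 2*z^2 - 13*z + 3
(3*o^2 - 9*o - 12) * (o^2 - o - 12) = 3*o^4 - 12*o^3 - 39*o^2 + 120*o + 144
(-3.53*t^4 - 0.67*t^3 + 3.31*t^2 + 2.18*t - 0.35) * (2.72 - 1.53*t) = 5.4009*t^5 - 8.5765*t^4 - 6.8867*t^3 + 5.6678*t^2 + 6.4651*t - 0.952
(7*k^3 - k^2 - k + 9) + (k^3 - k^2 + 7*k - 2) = 8*k^3 - 2*k^2 + 6*k + 7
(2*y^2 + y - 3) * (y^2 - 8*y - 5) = 2*y^4 - 15*y^3 - 21*y^2 + 19*y + 15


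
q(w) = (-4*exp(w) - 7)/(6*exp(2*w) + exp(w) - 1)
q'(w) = (-4*exp(w) - 7)*(-12*exp(2*w) - exp(w))/(6*exp(2*w) + exp(w) - 1)^2 - 4*exp(w)/(6*exp(2*w) + exp(w) - 1)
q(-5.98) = 7.03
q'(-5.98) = 0.03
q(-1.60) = 14.11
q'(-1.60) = 19.07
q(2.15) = -0.09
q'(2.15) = 0.11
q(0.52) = -0.78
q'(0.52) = 1.19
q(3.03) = -0.03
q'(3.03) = 0.04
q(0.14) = -1.43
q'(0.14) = 2.45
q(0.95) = -0.42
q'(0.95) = 0.58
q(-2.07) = 9.64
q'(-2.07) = 4.58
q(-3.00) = 7.70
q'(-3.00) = 0.87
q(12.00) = 0.00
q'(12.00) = 0.00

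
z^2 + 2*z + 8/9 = (z + 2/3)*(z + 4/3)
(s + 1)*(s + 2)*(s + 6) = s^3 + 9*s^2 + 20*s + 12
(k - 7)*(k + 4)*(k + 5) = k^3 + 2*k^2 - 43*k - 140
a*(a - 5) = a^2 - 5*a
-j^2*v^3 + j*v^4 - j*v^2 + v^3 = v^2*(-j + v)*(j*v + 1)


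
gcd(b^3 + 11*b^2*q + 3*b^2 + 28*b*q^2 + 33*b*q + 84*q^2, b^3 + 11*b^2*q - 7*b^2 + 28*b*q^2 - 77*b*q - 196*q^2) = b^2 + 11*b*q + 28*q^2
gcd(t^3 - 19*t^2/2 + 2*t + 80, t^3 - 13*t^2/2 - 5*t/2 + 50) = t^2 - 3*t/2 - 10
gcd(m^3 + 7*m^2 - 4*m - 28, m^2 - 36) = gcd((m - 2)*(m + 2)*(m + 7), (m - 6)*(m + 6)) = 1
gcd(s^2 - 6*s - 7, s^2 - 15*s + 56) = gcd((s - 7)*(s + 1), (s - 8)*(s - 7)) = s - 7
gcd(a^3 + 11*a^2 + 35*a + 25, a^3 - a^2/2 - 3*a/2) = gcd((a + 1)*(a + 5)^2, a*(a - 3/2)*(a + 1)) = a + 1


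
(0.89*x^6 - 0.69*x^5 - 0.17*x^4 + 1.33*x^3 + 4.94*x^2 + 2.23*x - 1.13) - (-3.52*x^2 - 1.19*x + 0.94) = 0.89*x^6 - 0.69*x^5 - 0.17*x^4 + 1.33*x^3 + 8.46*x^2 + 3.42*x - 2.07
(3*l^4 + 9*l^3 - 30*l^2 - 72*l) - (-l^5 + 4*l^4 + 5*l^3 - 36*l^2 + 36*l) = l^5 - l^4 + 4*l^3 + 6*l^2 - 108*l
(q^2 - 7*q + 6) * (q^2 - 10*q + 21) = q^4 - 17*q^3 + 97*q^2 - 207*q + 126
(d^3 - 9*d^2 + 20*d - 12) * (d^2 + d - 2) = d^5 - 8*d^4 + 9*d^3 + 26*d^2 - 52*d + 24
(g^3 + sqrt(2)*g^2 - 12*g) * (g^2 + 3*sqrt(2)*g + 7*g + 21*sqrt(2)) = g^5 + 4*sqrt(2)*g^4 + 7*g^4 - 6*g^3 + 28*sqrt(2)*g^3 - 36*sqrt(2)*g^2 - 42*g^2 - 252*sqrt(2)*g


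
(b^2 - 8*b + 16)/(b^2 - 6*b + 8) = (b - 4)/(b - 2)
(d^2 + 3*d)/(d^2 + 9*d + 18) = d/(d + 6)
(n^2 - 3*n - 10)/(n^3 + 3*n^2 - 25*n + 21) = (n^2 - 3*n - 10)/(n^3 + 3*n^2 - 25*n + 21)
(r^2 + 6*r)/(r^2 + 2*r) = (r + 6)/(r + 2)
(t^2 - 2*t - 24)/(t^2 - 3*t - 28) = (t - 6)/(t - 7)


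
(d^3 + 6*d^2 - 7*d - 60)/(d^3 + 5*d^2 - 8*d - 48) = (d + 5)/(d + 4)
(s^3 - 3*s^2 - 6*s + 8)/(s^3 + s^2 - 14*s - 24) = (s - 1)/(s + 3)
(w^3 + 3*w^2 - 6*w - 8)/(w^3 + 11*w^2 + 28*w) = (w^2 - w - 2)/(w*(w + 7))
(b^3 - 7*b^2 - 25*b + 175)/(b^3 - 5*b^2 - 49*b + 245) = (b + 5)/(b + 7)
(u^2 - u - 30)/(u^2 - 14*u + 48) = (u + 5)/(u - 8)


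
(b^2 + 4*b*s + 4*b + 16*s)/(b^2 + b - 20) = (b^2 + 4*b*s + 4*b + 16*s)/(b^2 + b - 20)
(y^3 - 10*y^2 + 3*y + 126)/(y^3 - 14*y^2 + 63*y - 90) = (y^2 - 4*y - 21)/(y^2 - 8*y + 15)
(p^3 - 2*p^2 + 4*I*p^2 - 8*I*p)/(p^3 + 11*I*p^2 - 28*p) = (p - 2)/(p + 7*I)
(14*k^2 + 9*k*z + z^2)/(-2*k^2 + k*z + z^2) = (7*k + z)/(-k + z)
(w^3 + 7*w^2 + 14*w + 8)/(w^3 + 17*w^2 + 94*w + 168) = (w^2 + 3*w + 2)/(w^2 + 13*w + 42)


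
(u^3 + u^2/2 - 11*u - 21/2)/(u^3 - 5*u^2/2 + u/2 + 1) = (2*u^3 + u^2 - 22*u - 21)/(2*u^3 - 5*u^2 + u + 2)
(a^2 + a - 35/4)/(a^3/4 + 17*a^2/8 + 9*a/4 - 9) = 2*(4*a^2 + 4*a - 35)/(2*a^3 + 17*a^2 + 18*a - 72)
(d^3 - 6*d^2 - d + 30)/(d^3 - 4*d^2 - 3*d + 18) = (d - 5)/(d - 3)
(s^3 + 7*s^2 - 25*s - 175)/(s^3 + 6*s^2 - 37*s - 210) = (s - 5)/(s - 6)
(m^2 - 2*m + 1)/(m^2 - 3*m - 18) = (-m^2 + 2*m - 1)/(-m^2 + 3*m + 18)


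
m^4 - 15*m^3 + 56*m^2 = m^2*(m - 8)*(m - 7)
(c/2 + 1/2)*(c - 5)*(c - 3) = c^3/2 - 7*c^2/2 + 7*c/2 + 15/2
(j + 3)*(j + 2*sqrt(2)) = j^2 + 2*sqrt(2)*j + 3*j + 6*sqrt(2)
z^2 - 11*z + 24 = (z - 8)*(z - 3)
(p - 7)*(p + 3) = p^2 - 4*p - 21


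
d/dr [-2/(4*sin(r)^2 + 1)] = 8*sin(2*r)/(3 - 2*cos(2*r))^2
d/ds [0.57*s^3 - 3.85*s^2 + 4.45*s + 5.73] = 1.71*s^2 - 7.7*s + 4.45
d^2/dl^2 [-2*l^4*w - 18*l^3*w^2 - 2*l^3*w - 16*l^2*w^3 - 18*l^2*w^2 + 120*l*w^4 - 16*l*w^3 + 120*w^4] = 4*w*(-6*l^2 - 27*l*w - 3*l - 8*w^2 - 9*w)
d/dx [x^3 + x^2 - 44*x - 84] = 3*x^2 + 2*x - 44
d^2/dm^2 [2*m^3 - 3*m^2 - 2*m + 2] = 12*m - 6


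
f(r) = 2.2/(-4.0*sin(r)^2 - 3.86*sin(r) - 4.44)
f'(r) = 2.2*(8.0*sin(r)*cos(r) + 3.86*cos(r))/(-4.0*sin(r)^2 - 3.86*sin(r) - 4.44)^2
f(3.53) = -0.62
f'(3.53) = -0.13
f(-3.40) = -0.39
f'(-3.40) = -0.39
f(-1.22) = -0.51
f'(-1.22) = -0.15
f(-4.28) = -0.20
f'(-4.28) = -0.08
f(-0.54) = -0.63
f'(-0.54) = -0.04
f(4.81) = -0.48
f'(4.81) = -0.04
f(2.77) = -0.35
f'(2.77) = -0.34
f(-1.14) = -0.52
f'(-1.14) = -0.17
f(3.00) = -0.43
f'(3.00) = -0.42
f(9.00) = -0.33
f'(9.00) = -0.32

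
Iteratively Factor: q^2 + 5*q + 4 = (q + 4)*(q + 1)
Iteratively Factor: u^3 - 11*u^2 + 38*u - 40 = (u - 4)*(u^2 - 7*u + 10) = (u - 5)*(u - 4)*(u - 2)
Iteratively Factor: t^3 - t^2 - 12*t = (t + 3)*(t^2 - 4*t) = (t - 4)*(t + 3)*(t)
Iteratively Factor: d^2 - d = (d)*(d - 1)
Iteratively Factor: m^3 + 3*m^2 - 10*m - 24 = (m + 4)*(m^2 - m - 6) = (m - 3)*(m + 4)*(m + 2)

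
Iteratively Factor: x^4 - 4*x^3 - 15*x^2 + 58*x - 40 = (x - 1)*(x^3 - 3*x^2 - 18*x + 40) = (x - 5)*(x - 1)*(x^2 + 2*x - 8) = (x - 5)*(x - 2)*(x - 1)*(x + 4)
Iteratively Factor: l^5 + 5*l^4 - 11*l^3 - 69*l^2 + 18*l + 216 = (l - 2)*(l^4 + 7*l^3 + 3*l^2 - 63*l - 108) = (l - 2)*(l + 3)*(l^3 + 4*l^2 - 9*l - 36) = (l - 2)*(l + 3)^2*(l^2 + l - 12) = (l - 3)*(l - 2)*(l + 3)^2*(l + 4)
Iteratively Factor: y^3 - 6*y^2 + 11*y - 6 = (y - 1)*(y^2 - 5*y + 6) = (y - 2)*(y - 1)*(y - 3)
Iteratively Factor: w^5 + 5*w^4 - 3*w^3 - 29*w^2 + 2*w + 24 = (w + 4)*(w^4 + w^3 - 7*w^2 - w + 6) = (w + 1)*(w + 4)*(w^3 - 7*w + 6) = (w - 2)*(w + 1)*(w + 4)*(w^2 + 2*w - 3) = (w - 2)*(w - 1)*(w + 1)*(w + 4)*(w + 3)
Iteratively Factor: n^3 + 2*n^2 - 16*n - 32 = (n - 4)*(n^2 + 6*n + 8) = (n - 4)*(n + 4)*(n + 2)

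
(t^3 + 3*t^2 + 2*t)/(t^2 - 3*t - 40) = t*(t^2 + 3*t + 2)/(t^2 - 3*t - 40)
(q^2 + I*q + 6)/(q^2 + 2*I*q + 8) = (q + 3*I)/(q + 4*I)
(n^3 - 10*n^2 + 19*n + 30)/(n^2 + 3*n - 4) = (n^3 - 10*n^2 + 19*n + 30)/(n^2 + 3*n - 4)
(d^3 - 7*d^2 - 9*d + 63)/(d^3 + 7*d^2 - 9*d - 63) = (d - 7)/(d + 7)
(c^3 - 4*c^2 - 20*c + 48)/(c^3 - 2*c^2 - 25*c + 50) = (c^2 - 2*c - 24)/(c^2 - 25)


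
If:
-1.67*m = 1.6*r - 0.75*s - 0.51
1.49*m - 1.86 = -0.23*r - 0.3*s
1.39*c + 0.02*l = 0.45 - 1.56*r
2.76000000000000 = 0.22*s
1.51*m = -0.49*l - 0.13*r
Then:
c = -9.84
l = 5.83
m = -2.66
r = 8.98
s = 12.55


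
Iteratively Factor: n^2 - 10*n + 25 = (n - 5)*(n - 5)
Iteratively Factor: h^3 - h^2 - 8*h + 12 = (h + 3)*(h^2 - 4*h + 4) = (h - 2)*(h + 3)*(h - 2)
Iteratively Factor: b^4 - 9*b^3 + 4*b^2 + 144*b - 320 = (b + 4)*(b^3 - 13*b^2 + 56*b - 80) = (b - 4)*(b + 4)*(b^2 - 9*b + 20) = (b - 5)*(b - 4)*(b + 4)*(b - 4)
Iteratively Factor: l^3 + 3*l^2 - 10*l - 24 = (l - 3)*(l^2 + 6*l + 8) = (l - 3)*(l + 4)*(l + 2)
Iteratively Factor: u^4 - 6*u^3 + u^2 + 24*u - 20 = (u - 1)*(u^3 - 5*u^2 - 4*u + 20) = (u - 1)*(u + 2)*(u^2 - 7*u + 10) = (u - 2)*(u - 1)*(u + 2)*(u - 5)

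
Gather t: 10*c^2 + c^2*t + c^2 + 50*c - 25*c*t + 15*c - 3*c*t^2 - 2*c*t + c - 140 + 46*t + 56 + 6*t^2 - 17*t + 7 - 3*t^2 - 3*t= 11*c^2 + 66*c + t^2*(3 - 3*c) + t*(c^2 - 27*c + 26) - 77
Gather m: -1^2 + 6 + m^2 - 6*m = m^2 - 6*m + 5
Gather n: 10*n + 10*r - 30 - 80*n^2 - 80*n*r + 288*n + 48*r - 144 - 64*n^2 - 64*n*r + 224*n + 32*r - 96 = -144*n^2 + n*(522 - 144*r) + 90*r - 270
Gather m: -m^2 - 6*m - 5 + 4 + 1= -m^2 - 6*m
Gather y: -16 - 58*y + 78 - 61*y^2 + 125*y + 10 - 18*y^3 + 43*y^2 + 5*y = -18*y^3 - 18*y^2 + 72*y + 72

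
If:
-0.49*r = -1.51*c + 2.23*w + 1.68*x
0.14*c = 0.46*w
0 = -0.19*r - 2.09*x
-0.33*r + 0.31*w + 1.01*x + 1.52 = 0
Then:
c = 1.61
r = 3.96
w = 0.49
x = -0.36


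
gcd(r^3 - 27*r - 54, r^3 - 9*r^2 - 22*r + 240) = r - 6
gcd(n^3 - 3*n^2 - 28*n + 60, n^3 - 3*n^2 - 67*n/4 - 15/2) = n - 6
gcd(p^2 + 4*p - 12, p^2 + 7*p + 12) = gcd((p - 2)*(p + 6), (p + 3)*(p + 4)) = 1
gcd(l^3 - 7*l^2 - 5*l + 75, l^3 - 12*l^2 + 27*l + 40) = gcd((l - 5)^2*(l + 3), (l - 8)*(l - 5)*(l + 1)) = l - 5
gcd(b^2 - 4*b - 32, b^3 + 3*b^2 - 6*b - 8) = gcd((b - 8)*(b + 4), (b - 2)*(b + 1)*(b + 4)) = b + 4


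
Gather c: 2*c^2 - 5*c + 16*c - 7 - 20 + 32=2*c^2 + 11*c + 5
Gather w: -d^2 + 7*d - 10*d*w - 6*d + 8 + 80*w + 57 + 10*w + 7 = -d^2 + d + w*(90 - 10*d) + 72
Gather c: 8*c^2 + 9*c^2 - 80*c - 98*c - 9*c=17*c^2 - 187*c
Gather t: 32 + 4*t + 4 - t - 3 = 3*t + 33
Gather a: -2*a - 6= -2*a - 6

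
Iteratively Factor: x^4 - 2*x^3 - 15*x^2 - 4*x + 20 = (x - 1)*(x^3 - x^2 - 16*x - 20) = (x - 5)*(x - 1)*(x^2 + 4*x + 4) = (x - 5)*(x - 1)*(x + 2)*(x + 2)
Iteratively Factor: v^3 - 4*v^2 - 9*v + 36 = (v - 3)*(v^2 - v - 12) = (v - 4)*(v - 3)*(v + 3)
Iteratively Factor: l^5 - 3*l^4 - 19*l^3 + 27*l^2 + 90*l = (l + 3)*(l^4 - 6*l^3 - l^2 + 30*l) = (l - 3)*(l + 3)*(l^3 - 3*l^2 - 10*l) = (l - 3)*(l + 2)*(l + 3)*(l^2 - 5*l) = (l - 5)*(l - 3)*(l + 2)*(l + 3)*(l)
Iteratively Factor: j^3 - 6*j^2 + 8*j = (j - 2)*(j^2 - 4*j) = (j - 4)*(j - 2)*(j)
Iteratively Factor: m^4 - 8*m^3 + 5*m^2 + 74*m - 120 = (m - 2)*(m^3 - 6*m^2 - 7*m + 60) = (m - 5)*(m - 2)*(m^2 - m - 12) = (m - 5)*(m - 4)*(m - 2)*(m + 3)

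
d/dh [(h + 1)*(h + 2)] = 2*h + 3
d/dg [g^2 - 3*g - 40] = 2*g - 3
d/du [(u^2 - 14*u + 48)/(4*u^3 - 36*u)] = (-u^4 + 28*u^3 - 153*u^2 + 432)/(4*u^2*(u^4 - 18*u^2 + 81))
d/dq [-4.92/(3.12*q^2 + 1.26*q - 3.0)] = (30.7008*q + 6.1992)/(3.12*q^2 + 1.26*q - 3.0)^2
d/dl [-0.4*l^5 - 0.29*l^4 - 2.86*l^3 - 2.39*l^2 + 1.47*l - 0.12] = -2.0*l^4 - 1.16*l^3 - 8.58*l^2 - 4.78*l + 1.47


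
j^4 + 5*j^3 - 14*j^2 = j^2*(j - 2)*(j + 7)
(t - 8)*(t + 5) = t^2 - 3*t - 40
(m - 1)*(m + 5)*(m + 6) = m^3 + 10*m^2 + 19*m - 30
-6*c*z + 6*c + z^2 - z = (-6*c + z)*(z - 1)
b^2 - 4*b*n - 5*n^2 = (b - 5*n)*(b + n)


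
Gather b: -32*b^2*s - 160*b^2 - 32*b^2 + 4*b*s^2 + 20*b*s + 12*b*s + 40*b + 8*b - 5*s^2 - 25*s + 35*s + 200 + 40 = b^2*(-32*s - 192) + b*(4*s^2 + 32*s + 48) - 5*s^2 + 10*s + 240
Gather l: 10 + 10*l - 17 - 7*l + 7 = 3*l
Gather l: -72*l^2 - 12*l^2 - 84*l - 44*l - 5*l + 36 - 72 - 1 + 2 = -84*l^2 - 133*l - 35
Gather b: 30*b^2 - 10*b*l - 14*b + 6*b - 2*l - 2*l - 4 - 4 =30*b^2 + b*(-10*l - 8) - 4*l - 8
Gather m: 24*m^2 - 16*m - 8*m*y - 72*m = 24*m^2 + m*(-8*y - 88)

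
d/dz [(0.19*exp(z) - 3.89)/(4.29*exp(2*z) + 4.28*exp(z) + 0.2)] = (-0.8151*exp(2*z) + 33.3762*exp(z) + 16.6872)*exp(z)/(18.4041*exp(4*z) + 36.7224*exp(3*z) + 20.0344*exp(2*z) + 1.712*exp(z) + 0.04)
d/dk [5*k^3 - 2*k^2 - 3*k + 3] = 15*k^2 - 4*k - 3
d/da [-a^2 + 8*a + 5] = 8 - 2*a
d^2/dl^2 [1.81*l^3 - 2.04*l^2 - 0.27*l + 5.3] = 10.86*l - 4.08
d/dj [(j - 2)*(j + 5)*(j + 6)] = 3*j^2 + 18*j + 8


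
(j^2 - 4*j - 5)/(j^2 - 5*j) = (j + 1)/j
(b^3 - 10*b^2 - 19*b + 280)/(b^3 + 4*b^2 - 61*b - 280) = (b - 7)/(b + 7)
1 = 1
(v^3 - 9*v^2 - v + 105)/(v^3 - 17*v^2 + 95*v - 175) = (v + 3)/(v - 5)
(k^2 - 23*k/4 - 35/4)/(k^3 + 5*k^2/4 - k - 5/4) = (k - 7)/(k^2 - 1)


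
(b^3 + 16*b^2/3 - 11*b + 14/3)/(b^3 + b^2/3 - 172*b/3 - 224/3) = (3*b^2 - 5*b + 2)/(3*b^2 - 20*b - 32)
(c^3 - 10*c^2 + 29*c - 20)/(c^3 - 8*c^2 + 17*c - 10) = (c - 4)/(c - 2)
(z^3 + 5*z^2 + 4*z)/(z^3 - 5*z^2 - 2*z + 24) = z*(z^2 + 5*z + 4)/(z^3 - 5*z^2 - 2*z + 24)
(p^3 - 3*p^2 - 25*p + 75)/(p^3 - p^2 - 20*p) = (p^2 + 2*p - 15)/(p*(p + 4))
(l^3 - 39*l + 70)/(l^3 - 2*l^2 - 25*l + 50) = (l + 7)/(l + 5)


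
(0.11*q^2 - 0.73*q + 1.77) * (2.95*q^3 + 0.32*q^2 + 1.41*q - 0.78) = 0.3245*q^5 - 2.1183*q^4 + 5.143*q^3 - 0.5487*q^2 + 3.0651*q - 1.3806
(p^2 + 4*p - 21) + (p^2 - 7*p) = 2*p^2 - 3*p - 21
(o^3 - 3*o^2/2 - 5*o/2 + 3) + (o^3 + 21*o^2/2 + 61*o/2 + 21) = 2*o^3 + 9*o^2 + 28*o + 24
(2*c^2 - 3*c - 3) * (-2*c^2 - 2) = -4*c^4 + 6*c^3 + 2*c^2 + 6*c + 6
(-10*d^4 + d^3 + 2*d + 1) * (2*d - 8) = -20*d^5 + 82*d^4 - 8*d^3 + 4*d^2 - 14*d - 8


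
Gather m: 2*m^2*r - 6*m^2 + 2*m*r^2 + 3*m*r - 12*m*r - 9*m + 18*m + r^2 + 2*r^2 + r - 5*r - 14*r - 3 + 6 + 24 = m^2*(2*r - 6) + m*(2*r^2 - 9*r + 9) + 3*r^2 - 18*r + 27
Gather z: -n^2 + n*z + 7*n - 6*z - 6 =-n^2 + 7*n + z*(n - 6) - 6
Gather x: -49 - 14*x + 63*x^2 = 63*x^2 - 14*x - 49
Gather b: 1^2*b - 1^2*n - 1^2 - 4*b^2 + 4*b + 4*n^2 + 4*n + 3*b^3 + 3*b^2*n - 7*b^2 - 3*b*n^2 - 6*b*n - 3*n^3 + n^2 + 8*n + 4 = 3*b^3 + b^2*(3*n - 11) + b*(-3*n^2 - 6*n + 5) - 3*n^3 + 5*n^2 + 11*n + 3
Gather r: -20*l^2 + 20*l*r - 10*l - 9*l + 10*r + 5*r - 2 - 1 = -20*l^2 - 19*l + r*(20*l + 15) - 3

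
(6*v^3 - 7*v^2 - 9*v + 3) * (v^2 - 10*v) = 6*v^5 - 67*v^4 + 61*v^3 + 93*v^2 - 30*v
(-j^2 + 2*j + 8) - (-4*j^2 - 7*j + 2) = 3*j^2 + 9*j + 6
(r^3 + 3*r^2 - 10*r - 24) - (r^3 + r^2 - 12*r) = 2*r^2 + 2*r - 24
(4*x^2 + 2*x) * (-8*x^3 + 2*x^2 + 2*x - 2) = -32*x^5 - 8*x^4 + 12*x^3 - 4*x^2 - 4*x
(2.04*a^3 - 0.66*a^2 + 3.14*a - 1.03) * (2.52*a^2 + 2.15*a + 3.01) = 5.1408*a^5 + 2.7228*a^4 + 12.6342*a^3 + 2.1688*a^2 + 7.2369*a - 3.1003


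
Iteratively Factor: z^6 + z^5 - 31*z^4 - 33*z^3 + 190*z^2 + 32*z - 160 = (z + 1)*(z^5 - 31*z^3 - 2*z^2 + 192*z - 160) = (z - 5)*(z + 1)*(z^4 + 5*z^3 - 6*z^2 - 32*z + 32) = (z - 5)*(z + 1)*(z + 4)*(z^3 + z^2 - 10*z + 8) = (z - 5)*(z + 1)*(z + 4)^2*(z^2 - 3*z + 2) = (z - 5)*(z - 1)*(z + 1)*(z + 4)^2*(z - 2)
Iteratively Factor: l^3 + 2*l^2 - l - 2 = (l + 2)*(l^2 - 1) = (l - 1)*(l + 2)*(l + 1)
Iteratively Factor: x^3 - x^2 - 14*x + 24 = (x - 3)*(x^2 + 2*x - 8) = (x - 3)*(x - 2)*(x + 4)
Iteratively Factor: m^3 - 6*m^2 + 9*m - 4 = (m - 4)*(m^2 - 2*m + 1) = (m - 4)*(m - 1)*(m - 1)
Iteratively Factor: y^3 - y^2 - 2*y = (y - 2)*(y^2 + y) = y*(y - 2)*(y + 1)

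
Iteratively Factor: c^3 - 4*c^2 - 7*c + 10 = (c + 2)*(c^2 - 6*c + 5) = (c - 5)*(c + 2)*(c - 1)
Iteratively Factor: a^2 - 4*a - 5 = (a - 5)*(a + 1)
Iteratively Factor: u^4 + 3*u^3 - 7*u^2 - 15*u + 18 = (u + 3)*(u^3 - 7*u + 6) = (u - 1)*(u + 3)*(u^2 + u - 6) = (u - 2)*(u - 1)*(u + 3)*(u + 3)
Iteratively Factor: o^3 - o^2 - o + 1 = (o - 1)*(o^2 - 1) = (o - 1)^2*(o + 1)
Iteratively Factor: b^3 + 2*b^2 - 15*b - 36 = (b - 4)*(b^2 + 6*b + 9) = (b - 4)*(b + 3)*(b + 3)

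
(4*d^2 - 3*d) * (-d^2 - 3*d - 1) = -4*d^4 - 9*d^3 + 5*d^2 + 3*d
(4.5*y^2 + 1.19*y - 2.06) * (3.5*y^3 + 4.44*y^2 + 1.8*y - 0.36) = 15.75*y^5 + 24.145*y^4 + 6.1736*y^3 - 8.6244*y^2 - 4.1364*y + 0.7416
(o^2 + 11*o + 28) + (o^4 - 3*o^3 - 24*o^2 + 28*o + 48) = o^4 - 3*o^3 - 23*o^2 + 39*o + 76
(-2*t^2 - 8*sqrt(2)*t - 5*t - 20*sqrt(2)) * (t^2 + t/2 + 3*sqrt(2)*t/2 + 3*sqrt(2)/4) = -2*t^4 - 11*sqrt(2)*t^3 - 6*t^3 - 33*sqrt(2)*t^2 - 53*t^2/2 - 72*t - 55*sqrt(2)*t/4 - 30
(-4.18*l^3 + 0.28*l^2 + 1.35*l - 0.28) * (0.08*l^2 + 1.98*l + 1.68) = -0.3344*l^5 - 8.254*l^4 - 6.36*l^3 + 3.121*l^2 + 1.7136*l - 0.4704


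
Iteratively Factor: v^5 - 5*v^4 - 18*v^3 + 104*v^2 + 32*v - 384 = (v - 3)*(v^4 - 2*v^3 - 24*v^2 + 32*v + 128) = (v - 3)*(v + 2)*(v^3 - 4*v^2 - 16*v + 64) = (v - 4)*(v - 3)*(v + 2)*(v^2 - 16) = (v - 4)^2*(v - 3)*(v + 2)*(v + 4)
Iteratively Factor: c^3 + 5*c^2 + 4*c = (c + 1)*(c^2 + 4*c) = (c + 1)*(c + 4)*(c)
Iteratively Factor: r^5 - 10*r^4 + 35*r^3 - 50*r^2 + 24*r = (r - 4)*(r^4 - 6*r^3 + 11*r^2 - 6*r) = (r - 4)*(r - 3)*(r^3 - 3*r^2 + 2*r) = (r - 4)*(r - 3)*(r - 2)*(r^2 - r) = r*(r - 4)*(r - 3)*(r - 2)*(r - 1)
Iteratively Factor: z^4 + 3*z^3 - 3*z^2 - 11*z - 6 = (z + 3)*(z^3 - 3*z - 2) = (z - 2)*(z + 3)*(z^2 + 2*z + 1) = (z - 2)*(z + 1)*(z + 3)*(z + 1)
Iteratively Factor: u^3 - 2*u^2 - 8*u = (u)*(u^2 - 2*u - 8) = u*(u - 4)*(u + 2)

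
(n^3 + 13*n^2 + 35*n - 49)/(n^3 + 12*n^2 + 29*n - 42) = (n + 7)/(n + 6)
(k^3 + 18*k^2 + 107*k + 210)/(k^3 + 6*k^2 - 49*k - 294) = (k + 5)/(k - 7)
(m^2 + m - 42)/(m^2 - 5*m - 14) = (-m^2 - m + 42)/(-m^2 + 5*m + 14)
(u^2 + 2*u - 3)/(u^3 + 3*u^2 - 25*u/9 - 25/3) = 9*(u - 1)/(9*u^2 - 25)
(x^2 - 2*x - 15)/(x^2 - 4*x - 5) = (x + 3)/(x + 1)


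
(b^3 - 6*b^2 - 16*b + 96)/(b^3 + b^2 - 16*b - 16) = (b - 6)/(b + 1)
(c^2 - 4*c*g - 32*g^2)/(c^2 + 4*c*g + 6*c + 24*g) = (c - 8*g)/(c + 6)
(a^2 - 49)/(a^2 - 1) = (a^2 - 49)/(a^2 - 1)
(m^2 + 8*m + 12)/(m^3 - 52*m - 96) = 1/(m - 8)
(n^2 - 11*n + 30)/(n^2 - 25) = (n - 6)/(n + 5)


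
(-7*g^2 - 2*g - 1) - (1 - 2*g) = -7*g^2 - 2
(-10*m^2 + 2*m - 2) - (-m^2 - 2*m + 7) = -9*m^2 + 4*m - 9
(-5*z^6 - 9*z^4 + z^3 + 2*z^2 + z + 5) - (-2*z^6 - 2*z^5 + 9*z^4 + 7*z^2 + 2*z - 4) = -3*z^6 + 2*z^5 - 18*z^4 + z^3 - 5*z^2 - z + 9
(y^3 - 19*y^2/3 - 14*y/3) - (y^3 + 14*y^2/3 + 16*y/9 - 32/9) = -11*y^2 - 58*y/9 + 32/9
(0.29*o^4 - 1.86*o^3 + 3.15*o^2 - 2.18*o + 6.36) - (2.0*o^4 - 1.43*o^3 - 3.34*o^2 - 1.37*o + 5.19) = -1.71*o^4 - 0.43*o^3 + 6.49*o^2 - 0.81*o + 1.17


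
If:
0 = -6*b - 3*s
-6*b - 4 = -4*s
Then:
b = -2/7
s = 4/7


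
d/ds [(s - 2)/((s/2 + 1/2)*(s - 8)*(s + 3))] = 4*(-s^3 + 5*s^2 - 8*s - 41)/(s^6 - 8*s^5 - 42*s^4 + 184*s^3 + 1033*s^2 + 1392*s + 576)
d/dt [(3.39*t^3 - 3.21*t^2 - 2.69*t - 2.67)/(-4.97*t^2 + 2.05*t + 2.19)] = (-16.8483*t^4 + 13.899*t^3 + 2.3225*t^2 - 40.5996*t - 0.4176)/(24.7009*t^4 - 20.377*t^3 - 17.5661*t^2 + 8.979*t + 4.7961)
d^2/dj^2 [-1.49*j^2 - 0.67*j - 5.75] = -2.98000000000000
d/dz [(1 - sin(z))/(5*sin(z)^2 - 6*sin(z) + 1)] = 5*cos(z)/(5*sin(z) - 1)^2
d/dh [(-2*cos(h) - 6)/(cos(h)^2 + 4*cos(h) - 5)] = 2*(sin(h)^2 - 6*cos(h) - 18)*sin(h)/(cos(h)^2 + 4*cos(h) - 5)^2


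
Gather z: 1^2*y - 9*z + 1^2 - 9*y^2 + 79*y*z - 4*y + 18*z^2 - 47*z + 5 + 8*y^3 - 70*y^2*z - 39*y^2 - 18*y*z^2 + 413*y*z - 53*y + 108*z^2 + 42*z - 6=8*y^3 - 48*y^2 - 56*y + z^2*(126 - 18*y) + z*(-70*y^2 + 492*y - 14)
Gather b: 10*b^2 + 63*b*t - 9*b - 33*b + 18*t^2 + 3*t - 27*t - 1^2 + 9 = 10*b^2 + b*(63*t - 42) + 18*t^2 - 24*t + 8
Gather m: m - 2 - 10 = m - 12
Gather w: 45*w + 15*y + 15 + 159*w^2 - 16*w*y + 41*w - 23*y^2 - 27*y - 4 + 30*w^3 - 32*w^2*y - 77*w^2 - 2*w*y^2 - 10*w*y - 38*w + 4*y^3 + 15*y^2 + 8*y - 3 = 30*w^3 + w^2*(82 - 32*y) + w*(-2*y^2 - 26*y + 48) + 4*y^3 - 8*y^2 - 4*y + 8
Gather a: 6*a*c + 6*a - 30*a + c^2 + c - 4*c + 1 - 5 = a*(6*c - 24) + c^2 - 3*c - 4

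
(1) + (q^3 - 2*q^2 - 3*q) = q^3 - 2*q^2 - 3*q + 1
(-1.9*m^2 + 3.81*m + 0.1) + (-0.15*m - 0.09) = -1.9*m^2 + 3.66*m + 0.01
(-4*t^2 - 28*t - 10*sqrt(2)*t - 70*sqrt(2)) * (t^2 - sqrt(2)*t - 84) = -4*t^4 - 28*t^3 - 6*sqrt(2)*t^3 - 42*sqrt(2)*t^2 + 356*t^2 + 840*sqrt(2)*t + 2492*t + 5880*sqrt(2)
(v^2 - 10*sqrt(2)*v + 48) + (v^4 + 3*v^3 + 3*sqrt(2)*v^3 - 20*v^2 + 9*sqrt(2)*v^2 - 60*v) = v^4 + 3*v^3 + 3*sqrt(2)*v^3 - 19*v^2 + 9*sqrt(2)*v^2 - 60*v - 10*sqrt(2)*v + 48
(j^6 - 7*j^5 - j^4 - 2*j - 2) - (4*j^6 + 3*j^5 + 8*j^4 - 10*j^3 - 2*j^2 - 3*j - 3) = -3*j^6 - 10*j^5 - 9*j^4 + 10*j^3 + 2*j^2 + j + 1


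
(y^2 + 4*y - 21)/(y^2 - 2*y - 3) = (y + 7)/(y + 1)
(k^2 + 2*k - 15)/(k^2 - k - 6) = (k + 5)/(k + 2)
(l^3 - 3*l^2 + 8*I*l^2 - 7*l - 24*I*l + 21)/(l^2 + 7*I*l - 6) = (l^2 + l*(-3 + 7*I) - 21*I)/(l + 6*I)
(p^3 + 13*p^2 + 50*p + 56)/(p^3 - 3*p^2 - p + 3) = (p^3 + 13*p^2 + 50*p + 56)/(p^3 - 3*p^2 - p + 3)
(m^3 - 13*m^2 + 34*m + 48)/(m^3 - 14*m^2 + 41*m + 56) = (m - 6)/(m - 7)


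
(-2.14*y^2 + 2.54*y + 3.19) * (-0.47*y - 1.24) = 1.0058*y^3 + 1.4598*y^2 - 4.6489*y - 3.9556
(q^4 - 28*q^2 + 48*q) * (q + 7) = q^5 + 7*q^4 - 28*q^3 - 148*q^2 + 336*q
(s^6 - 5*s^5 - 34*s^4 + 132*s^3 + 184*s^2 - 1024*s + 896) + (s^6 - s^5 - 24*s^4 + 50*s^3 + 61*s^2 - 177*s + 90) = 2*s^6 - 6*s^5 - 58*s^4 + 182*s^3 + 245*s^2 - 1201*s + 986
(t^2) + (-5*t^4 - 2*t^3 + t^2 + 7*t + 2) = -5*t^4 - 2*t^3 + 2*t^2 + 7*t + 2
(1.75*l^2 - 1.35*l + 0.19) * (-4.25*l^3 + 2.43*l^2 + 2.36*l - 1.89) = -7.4375*l^5 + 9.99*l^4 + 0.0419999999999994*l^3 - 6.0318*l^2 + 2.9999*l - 0.3591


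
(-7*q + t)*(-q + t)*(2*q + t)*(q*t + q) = 14*q^4*t + 14*q^4 - 9*q^3*t^2 - 9*q^3*t - 6*q^2*t^3 - 6*q^2*t^2 + q*t^4 + q*t^3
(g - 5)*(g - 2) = g^2 - 7*g + 10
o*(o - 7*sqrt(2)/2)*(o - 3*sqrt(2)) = o^3 - 13*sqrt(2)*o^2/2 + 21*o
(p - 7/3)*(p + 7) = p^2 + 14*p/3 - 49/3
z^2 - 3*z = z*(z - 3)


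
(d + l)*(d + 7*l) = d^2 + 8*d*l + 7*l^2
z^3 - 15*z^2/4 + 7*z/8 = z*(z - 7/2)*(z - 1/4)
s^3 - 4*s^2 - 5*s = s*(s - 5)*(s + 1)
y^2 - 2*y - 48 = (y - 8)*(y + 6)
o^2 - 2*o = o*(o - 2)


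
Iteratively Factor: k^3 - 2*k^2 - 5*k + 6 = (k + 2)*(k^2 - 4*k + 3) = (k - 1)*(k + 2)*(k - 3)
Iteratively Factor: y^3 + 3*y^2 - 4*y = (y + 4)*(y^2 - y) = (y - 1)*(y + 4)*(y)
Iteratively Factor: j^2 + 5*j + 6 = (j + 2)*(j + 3)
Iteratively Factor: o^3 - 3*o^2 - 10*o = (o + 2)*(o^2 - 5*o) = o*(o + 2)*(o - 5)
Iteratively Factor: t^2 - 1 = (t - 1)*(t + 1)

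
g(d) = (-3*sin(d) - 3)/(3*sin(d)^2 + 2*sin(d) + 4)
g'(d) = (-6*sin(d)*cos(d) - 2*cos(d))*(-3*sin(d) - 3)/(3*sin(d)^2 + 2*sin(d) + 4)^2 - 3*cos(d)/(3*sin(d)^2 + 2*sin(d) + 4)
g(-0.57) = -0.36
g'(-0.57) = -0.77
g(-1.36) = -0.01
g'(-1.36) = -0.13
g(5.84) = -0.46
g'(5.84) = -0.80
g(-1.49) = -0.00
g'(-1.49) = -0.05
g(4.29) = -0.06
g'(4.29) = 0.28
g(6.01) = -0.60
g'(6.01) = -0.73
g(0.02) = -0.76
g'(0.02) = -0.35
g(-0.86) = -0.17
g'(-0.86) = -0.53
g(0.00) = -0.75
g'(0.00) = -0.38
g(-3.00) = -0.68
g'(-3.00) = 0.58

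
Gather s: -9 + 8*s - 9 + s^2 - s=s^2 + 7*s - 18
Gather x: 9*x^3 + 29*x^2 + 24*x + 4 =9*x^3 + 29*x^2 + 24*x + 4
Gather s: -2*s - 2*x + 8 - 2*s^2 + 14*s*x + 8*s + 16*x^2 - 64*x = -2*s^2 + s*(14*x + 6) + 16*x^2 - 66*x + 8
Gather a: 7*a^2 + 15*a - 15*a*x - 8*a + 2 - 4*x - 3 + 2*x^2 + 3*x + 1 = 7*a^2 + a*(7 - 15*x) + 2*x^2 - x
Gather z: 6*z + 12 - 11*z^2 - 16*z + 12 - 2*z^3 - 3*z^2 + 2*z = -2*z^3 - 14*z^2 - 8*z + 24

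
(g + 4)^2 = g^2 + 8*g + 16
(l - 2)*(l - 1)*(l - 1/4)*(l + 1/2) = l^4 - 11*l^3/4 + 9*l^2/8 + 7*l/8 - 1/4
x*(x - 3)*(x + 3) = x^3 - 9*x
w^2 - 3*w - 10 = (w - 5)*(w + 2)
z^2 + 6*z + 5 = (z + 1)*(z + 5)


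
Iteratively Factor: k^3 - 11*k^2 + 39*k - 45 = (k - 3)*(k^2 - 8*k + 15) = (k - 3)^2*(k - 5)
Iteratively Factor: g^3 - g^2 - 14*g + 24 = (g + 4)*(g^2 - 5*g + 6) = (g - 2)*(g + 4)*(g - 3)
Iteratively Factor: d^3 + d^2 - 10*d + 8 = (d + 4)*(d^2 - 3*d + 2) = (d - 1)*(d + 4)*(d - 2)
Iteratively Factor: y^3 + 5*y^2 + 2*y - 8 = (y - 1)*(y^2 + 6*y + 8) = (y - 1)*(y + 4)*(y + 2)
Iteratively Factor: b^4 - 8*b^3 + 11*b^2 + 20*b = (b)*(b^3 - 8*b^2 + 11*b + 20) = b*(b - 4)*(b^2 - 4*b - 5) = b*(b - 5)*(b - 4)*(b + 1)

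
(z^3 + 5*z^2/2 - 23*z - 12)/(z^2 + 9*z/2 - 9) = (2*z^2 - 7*z - 4)/(2*z - 3)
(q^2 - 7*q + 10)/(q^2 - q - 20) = (q - 2)/(q + 4)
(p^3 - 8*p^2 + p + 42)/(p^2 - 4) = (p^2 - 10*p + 21)/(p - 2)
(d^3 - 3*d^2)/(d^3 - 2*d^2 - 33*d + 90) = d^2/(d^2 + d - 30)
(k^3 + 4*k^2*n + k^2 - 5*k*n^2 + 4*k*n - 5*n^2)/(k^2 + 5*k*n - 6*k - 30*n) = (k^2 - k*n + k - n)/(k - 6)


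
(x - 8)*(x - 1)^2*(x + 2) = x^4 - 8*x^3 - 3*x^2 + 26*x - 16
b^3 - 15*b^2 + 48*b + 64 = (b - 8)^2*(b + 1)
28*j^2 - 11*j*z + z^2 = (-7*j + z)*(-4*j + z)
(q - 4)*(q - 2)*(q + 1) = q^3 - 5*q^2 + 2*q + 8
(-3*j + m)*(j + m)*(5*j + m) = -15*j^3 - 13*j^2*m + 3*j*m^2 + m^3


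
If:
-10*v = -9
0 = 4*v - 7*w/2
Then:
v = 9/10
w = 36/35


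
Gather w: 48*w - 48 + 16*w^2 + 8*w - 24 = 16*w^2 + 56*w - 72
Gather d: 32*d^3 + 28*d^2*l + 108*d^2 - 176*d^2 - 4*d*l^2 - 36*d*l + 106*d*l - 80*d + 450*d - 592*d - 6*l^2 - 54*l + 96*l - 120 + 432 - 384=32*d^3 + d^2*(28*l - 68) + d*(-4*l^2 + 70*l - 222) - 6*l^2 + 42*l - 72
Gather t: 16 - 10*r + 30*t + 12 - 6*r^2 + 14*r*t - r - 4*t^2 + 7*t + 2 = -6*r^2 - 11*r - 4*t^2 + t*(14*r + 37) + 30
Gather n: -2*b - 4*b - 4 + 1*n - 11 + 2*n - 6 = -6*b + 3*n - 21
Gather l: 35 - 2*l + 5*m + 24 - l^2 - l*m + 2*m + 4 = -l^2 + l*(-m - 2) + 7*m + 63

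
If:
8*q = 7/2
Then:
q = 7/16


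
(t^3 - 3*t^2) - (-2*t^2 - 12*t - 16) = t^3 - t^2 + 12*t + 16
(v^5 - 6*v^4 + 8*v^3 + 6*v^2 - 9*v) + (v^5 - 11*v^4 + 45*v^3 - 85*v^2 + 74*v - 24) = 2*v^5 - 17*v^4 + 53*v^3 - 79*v^2 + 65*v - 24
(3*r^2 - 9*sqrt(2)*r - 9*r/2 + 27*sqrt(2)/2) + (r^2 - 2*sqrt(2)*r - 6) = 4*r^2 - 11*sqrt(2)*r - 9*r/2 - 6 + 27*sqrt(2)/2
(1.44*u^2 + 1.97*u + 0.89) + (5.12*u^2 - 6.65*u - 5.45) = 6.56*u^2 - 4.68*u - 4.56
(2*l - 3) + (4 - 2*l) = 1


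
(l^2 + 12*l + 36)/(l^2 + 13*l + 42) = (l + 6)/(l + 7)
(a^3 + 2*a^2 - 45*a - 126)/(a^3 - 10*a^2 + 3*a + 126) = (a + 6)/(a - 6)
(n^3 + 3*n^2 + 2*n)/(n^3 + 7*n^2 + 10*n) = (n + 1)/(n + 5)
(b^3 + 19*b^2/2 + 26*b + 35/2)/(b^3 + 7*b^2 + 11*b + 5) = (b + 7/2)/(b + 1)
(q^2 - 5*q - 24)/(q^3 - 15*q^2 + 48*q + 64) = (q + 3)/(q^2 - 7*q - 8)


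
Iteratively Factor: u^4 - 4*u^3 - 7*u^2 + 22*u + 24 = (u - 4)*(u^3 - 7*u - 6) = (u - 4)*(u - 3)*(u^2 + 3*u + 2) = (u - 4)*(u - 3)*(u + 2)*(u + 1)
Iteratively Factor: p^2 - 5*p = (p - 5)*(p)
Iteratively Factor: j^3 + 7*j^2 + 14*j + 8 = (j + 1)*(j^2 + 6*j + 8) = (j + 1)*(j + 2)*(j + 4)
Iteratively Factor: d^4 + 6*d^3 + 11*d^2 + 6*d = (d + 1)*(d^3 + 5*d^2 + 6*d) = d*(d + 1)*(d^2 + 5*d + 6) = d*(d + 1)*(d + 2)*(d + 3)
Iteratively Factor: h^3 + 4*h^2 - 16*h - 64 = (h + 4)*(h^2 - 16) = (h + 4)^2*(h - 4)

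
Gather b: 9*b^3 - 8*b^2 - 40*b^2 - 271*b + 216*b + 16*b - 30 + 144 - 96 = 9*b^3 - 48*b^2 - 39*b + 18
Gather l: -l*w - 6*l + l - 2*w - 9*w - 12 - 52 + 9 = l*(-w - 5) - 11*w - 55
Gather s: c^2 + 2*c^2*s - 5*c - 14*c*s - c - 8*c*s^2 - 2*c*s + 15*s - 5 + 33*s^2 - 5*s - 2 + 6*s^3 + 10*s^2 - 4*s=c^2 - 6*c + 6*s^3 + s^2*(43 - 8*c) + s*(2*c^2 - 16*c + 6) - 7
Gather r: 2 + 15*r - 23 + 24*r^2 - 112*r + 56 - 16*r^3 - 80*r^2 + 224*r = -16*r^3 - 56*r^2 + 127*r + 35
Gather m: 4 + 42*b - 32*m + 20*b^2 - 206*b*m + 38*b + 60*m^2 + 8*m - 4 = 20*b^2 + 80*b + 60*m^2 + m*(-206*b - 24)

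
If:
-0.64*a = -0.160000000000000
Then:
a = 0.25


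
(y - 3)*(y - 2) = y^2 - 5*y + 6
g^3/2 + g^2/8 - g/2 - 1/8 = (g/2 + 1/2)*(g - 1)*(g + 1/4)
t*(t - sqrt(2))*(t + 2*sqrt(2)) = t^3 + sqrt(2)*t^2 - 4*t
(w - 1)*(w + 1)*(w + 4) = w^3 + 4*w^2 - w - 4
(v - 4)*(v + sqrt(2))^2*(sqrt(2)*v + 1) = sqrt(2)*v^4 - 4*sqrt(2)*v^3 + 5*v^3 - 20*v^2 + 4*sqrt(2)*v^2 - 16*sqrt(2)*v + 2*v - 8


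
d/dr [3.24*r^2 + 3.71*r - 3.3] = 6.48*r + 3.71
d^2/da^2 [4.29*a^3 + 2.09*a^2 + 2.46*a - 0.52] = 25.74*a + 4.18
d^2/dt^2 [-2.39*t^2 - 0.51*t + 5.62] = -4.78000000000000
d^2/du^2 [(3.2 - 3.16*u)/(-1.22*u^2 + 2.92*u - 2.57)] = ((26.2624 - 23.1312*u)*(1.22*u^2 - 2.92*u + 2.57) + (2.44*u - 2.92)*(3.16*u - 3.2)*(4.88*u - 5.84))/(1.22*u^2 - 2.92*u + 2.57)^3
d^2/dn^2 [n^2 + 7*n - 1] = 2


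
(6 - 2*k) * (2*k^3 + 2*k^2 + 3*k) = -4*k^4 + 8*k^3 + 6*k^2 + 18*k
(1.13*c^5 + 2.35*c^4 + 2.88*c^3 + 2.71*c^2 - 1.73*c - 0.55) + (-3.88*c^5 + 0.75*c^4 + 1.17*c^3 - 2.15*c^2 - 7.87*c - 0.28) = -2.75*c^5 + 3.1*c^4 + 4.05*c^3 + 0.56*c^2 - 9.6*c - 0.83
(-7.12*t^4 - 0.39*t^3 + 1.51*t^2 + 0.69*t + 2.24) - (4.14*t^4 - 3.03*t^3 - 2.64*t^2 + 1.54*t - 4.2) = -11.26*t^4 + 2.64*t^3 + 4.15*t^2 - 0.85*t + 6.44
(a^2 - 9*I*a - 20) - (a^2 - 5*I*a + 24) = -4*I*a - 44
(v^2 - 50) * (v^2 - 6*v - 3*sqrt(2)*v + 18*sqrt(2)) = v^4 - 6*v^3 - 3*sqrt(2)*v^3 - 50*v^2 + 18*sqrt(2)*v^2 + 150*sqrt(2)*v + 300*v - 900*sqrt(2)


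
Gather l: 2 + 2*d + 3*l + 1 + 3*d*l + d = 3*d + l*(3*d + 3) + 3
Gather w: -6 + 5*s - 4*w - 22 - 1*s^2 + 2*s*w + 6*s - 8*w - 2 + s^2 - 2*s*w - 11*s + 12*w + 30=0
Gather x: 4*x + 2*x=6*x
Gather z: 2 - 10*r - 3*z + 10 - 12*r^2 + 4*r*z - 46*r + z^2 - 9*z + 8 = -12*r^2 - 56*r + z^2 + z*(4*r - 12) + 20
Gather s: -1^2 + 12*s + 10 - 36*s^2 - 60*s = -36*s^2 - 48*s + 9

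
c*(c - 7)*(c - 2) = c^3 - 9*c^2 + 14*c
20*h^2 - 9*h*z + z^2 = (-5*h + z)*(-4*h + z)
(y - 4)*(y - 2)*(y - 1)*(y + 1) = y^4 - 6*y^3 + 7*y^2 + 6*y - 8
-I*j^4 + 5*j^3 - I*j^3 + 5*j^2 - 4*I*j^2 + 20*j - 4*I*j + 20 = (j - 2*I)*(j + 2*I)*(j + 5*I)*(-I*j - I)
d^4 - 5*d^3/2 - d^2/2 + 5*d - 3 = (d - 3/2)*(d - 1)*(d - sqrt(2))*(d + sqrt(2))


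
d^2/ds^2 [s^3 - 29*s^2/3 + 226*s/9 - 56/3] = 6*s - 58/3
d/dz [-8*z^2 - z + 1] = -16*z - 1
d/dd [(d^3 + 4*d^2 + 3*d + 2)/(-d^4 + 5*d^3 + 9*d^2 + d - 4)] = (d^6 + 8*d^5 - 2*d^4 - 20*d^3 - 65*d^2 - 68*d - 14)/(d^8 - 10*d^7 + 7*d^6 + 88*d^5 + 99*d^4 - 22*d^3 - 71*d^2 - 8*d + 16)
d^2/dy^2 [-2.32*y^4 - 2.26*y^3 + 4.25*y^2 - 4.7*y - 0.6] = -27.84*y^2 - 13.56*y + 8.5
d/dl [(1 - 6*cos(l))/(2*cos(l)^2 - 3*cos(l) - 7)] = (-12*cos(l)^2 + 4*cos(l) - 45)*sin(l)/(3*cos(l) - cos(2*l) + 6)^2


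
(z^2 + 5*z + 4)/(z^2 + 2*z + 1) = (z + 4)/(z + 1)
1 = 1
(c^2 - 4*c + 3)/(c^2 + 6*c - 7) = (c - 3)/(c + 7)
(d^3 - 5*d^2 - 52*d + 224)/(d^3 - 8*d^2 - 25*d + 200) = (d^2 + 3*d - 28)/(d^2 - 25)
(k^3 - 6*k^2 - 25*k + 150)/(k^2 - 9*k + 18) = (k^2 - 25)/(k - 3)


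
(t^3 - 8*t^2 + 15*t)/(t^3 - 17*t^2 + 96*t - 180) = t*(t - 3)/(t^2 - 12*t + 36)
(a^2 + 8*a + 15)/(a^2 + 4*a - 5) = (a + 3)/(a - 1)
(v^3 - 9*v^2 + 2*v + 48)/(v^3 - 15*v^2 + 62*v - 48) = (v^2 - v - 6)/(v^2 - 7*v + 6)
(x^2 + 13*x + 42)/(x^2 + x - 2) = (x^2 + 13*x + 42)/(x^2 + x - 2)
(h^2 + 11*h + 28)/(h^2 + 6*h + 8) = (h + 7)/(h + 2)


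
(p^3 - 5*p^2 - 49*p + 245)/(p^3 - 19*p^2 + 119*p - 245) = (p + 7)/(p - 7)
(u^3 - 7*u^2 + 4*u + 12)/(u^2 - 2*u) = u - 5 - 6/u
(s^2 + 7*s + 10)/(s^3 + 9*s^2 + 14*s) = (s + 5)/(s*(s + 7))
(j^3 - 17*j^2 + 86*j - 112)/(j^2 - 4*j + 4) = (j^2 - 15*j + 56)/(j - 2)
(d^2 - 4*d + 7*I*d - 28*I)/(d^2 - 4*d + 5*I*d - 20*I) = (d + 7*I)/(d + 5*I)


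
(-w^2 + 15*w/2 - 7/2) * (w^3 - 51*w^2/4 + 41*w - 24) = -w^5 + 81*w^4/4 - 1121*w^3/8 + 3009*w^2/8 - 647*w/2 + 84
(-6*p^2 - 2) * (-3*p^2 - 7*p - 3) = 18*p^4 + 42*p^3 + 24*p^2 + 14*p + 6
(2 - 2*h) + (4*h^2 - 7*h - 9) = 4*h^2 - 9*h - 7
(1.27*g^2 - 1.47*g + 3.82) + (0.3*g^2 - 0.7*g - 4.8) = 1.57*g^2 - 2.17*g - 0.98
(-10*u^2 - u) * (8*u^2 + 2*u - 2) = -80*u^4 - 28*u^3 + 18*u^2 + 2*u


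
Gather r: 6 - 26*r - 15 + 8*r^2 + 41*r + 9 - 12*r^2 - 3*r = -4*r^2 + 12*r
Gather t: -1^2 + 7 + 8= 14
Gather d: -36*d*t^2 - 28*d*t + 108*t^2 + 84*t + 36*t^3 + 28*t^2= d*(-36*t^2 - 28*t) + 36*t^3 + 136*t^2 + 84*t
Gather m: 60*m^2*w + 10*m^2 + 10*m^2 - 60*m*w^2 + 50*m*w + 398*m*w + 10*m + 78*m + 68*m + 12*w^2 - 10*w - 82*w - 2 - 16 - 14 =m^2*(60*w + 20) + m*(-60*w^2 + 448*w + 156) + 12*w^2 - 92*w - 32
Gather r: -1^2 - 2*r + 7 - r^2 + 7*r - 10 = -r^2 + 5*r - 4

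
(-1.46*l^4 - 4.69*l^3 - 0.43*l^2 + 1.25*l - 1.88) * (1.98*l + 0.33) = -2.8908*l^5 - 9.768*l^4 - 2.3991*l^3 + 2.3331*l^2 - 3.3099*l - 0.6204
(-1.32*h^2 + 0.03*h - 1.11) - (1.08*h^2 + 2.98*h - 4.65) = -2.4*h^2 - 2.95*h + 3.54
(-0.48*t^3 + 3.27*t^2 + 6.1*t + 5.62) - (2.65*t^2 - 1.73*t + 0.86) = -0.48*t^3 + 0.62*t^2 + 7.83*t + 4.76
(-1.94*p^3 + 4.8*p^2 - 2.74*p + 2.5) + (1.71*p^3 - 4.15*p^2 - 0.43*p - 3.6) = -0.23*p^3 + 0.649999999999999*p^2 - 3.17*p - 1.1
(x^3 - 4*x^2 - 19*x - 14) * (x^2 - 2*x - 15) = x^5 - 6*x^4 - 26*x^3 + 84*x^2 + 313*x + 210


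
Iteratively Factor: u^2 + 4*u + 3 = (u + 3)*(u + 1)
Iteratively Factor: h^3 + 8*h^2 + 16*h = (h + 4)*(h^2 + 4*h) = h*(h + 4)*(h + 4)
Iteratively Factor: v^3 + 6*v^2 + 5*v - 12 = (v + 3)*(v^2 + 3*v - 4) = (v - 1)*(v + 3)*(v + 4)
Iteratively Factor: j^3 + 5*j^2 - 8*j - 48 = (j + 4)*(j^2 + j - 12) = (j - 3)*(j + 4)*(j + 4)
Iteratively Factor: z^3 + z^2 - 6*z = (z - 2)*(z^2 + 3*z) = (z - 2)*(z + 3)*(z)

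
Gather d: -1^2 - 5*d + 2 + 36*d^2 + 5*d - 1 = 36*d^2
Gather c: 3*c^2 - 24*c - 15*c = 3*c^2 - 39*c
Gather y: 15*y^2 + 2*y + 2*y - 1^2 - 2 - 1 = 15*y^2 + 4*y - 4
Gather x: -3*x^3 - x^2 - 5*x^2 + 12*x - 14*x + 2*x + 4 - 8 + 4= -3*x^3 - 6*x^2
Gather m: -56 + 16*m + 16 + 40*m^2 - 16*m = 40*m^2 - 40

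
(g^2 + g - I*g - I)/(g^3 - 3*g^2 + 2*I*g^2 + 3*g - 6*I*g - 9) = (g + 1)/(g^2 + 3*g*(-1 + I) - 9*I)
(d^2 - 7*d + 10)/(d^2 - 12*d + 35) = (d - 2)/(d - 7)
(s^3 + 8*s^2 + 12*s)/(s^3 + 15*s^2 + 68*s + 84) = s/(s + 7)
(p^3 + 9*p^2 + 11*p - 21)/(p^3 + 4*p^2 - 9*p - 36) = (p^2 + 6*p - 7)/(p^2 + p - 12)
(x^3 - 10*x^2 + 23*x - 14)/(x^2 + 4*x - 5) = (x^2 - 9*x + 14)/(x + 5)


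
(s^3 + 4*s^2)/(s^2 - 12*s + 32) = s^2*(s + 4)/(s^2 - 12*s + 32)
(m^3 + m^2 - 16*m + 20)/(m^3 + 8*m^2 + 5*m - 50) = (m - 2)/(m + 5)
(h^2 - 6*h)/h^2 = (h - 6)/h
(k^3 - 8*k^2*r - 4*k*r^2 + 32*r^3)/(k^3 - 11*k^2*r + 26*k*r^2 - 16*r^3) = (-k - 2*r)/(-k + r)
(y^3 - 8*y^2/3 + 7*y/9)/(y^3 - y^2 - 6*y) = (-y^2 + 8*y/3 - 7/9)/(-y^2 + y + 6)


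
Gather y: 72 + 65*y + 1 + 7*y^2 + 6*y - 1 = 7*y^2 + 71*y + 72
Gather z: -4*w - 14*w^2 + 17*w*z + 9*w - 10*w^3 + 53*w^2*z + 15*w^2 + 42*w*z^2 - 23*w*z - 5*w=-10*w^3 + w^2 + 42*w*z^2 + z*(53*w^2 - 6*w)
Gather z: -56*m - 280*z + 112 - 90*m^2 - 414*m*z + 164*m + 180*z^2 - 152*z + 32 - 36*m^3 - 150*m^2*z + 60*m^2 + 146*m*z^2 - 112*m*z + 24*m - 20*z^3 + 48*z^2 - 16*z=-36*m^3 - 30*m^2 + 132*m - 20*z^3 + z^2*(146*m + 228) + z*(-150*m^2 - 526*m - 448) + 144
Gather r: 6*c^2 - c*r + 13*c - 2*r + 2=6*c^2 + 13*c + r*(-c - 2) + 2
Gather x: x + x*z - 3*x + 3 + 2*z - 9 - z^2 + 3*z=x*(z - 2) - z^2 + 5*z - 6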